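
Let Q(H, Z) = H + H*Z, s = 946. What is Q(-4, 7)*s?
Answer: -30272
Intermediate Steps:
Q(-4, 7)*s = -4*(1 + 7)*946 = -4*8*946 = -32*946 = -30272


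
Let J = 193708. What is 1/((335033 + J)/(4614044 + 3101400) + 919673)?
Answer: 7715444/7095686058553 ≈ 1.0873e-6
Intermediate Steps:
1/((335033 + J)/(4614044 + 3101400) + 919673) = 1/((335033 + 193708)/(4614044 + 3101400) + 919673) = 1/(528741/7715444 + 919673) = 1/(7095686058553/7715444) = 7715444/7095686058553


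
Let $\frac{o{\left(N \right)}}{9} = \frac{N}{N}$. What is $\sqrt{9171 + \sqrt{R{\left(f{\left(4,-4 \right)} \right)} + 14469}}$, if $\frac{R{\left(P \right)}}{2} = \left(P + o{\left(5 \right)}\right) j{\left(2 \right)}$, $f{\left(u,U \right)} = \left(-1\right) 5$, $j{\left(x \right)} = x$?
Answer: $\sqrt{9171 + \sqrt{14485}} \approx 96.392$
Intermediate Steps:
$f{\left(u,U \right)} = -5$
$o{\left(N \right)} = 9$ ($o{\left(N \right)} = 9 \frac{N}{N} = 9 \cdot 1 = 9$)
$R{\left(P \right)} = 36 + 4 P$ ($R{\left(P \right)} = 2 \left(P + 9\right) 2 = 2 \left(9 + P\right) 2 = 2 \left(18 + 2 P\right) = 36 + 4 P$)
$\sqrt{9171 + \sqrt{R{\left(f{\left(4,-4 \right)} \right)} + 14469}} = \sqrt{9171 + \sqrt{\left(36 + 4 \left(-5\right)\right) + 14469}} = \sqrt{9171 + \sqrt{\left(36 - 20\right) + 14469}} = \sqrt{9171 + \sqrt{16 + 14469}} = \sqrt{9171 + \sqrt{14485}}$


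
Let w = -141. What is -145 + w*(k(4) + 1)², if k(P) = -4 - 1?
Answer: -2401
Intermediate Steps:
k(P) = -5
-145 + w*(k(4) + 1)² = -145 - 141*(-5 + 1)² = -145 - 141*(-4)² = -145 - 141*16 = -145 - 2256 = -2401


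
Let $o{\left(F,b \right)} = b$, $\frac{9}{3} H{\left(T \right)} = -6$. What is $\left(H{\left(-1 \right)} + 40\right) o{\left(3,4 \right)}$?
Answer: $152$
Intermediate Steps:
$H{\left(T \right)} = -2$ ($H{\left(T \right)} = \frac{1}{3} \left(-6\right) = -2$)
$\left(H{\left(-1 \right)} + 40\right) o{\left(3,4 \right)} = \left(-2 + 40\right) 4 = 38 \cdot 4 = 152$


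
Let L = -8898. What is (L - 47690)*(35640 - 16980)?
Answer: -1055932080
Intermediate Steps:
(L - 47690)*(35640 - 16980) = (-8898 - 47690)*(35640 - 16980) = -56588*18660 = -1055932080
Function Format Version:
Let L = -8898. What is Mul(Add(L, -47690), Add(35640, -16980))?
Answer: -1055932080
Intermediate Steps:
Mul(Add(L, -47690), Add(35640, -16980)) = Mul(Add(-8898, -47690), Add(35640, -16980)) = Mul(-56588, 18660) = -1055932080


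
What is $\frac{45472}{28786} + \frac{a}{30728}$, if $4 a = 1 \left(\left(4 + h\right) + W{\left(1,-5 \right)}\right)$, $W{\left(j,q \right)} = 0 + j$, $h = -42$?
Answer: $\frac{2793994691}{1769072416} \approx 1.5794$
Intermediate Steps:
$W{\left(j,q \right)} = j$
$a = - \frac{37}{4}$ ($a = \frac{1 \left(\left(4 - 42\right) + 1\right)}{4} = \frac{1 \left(-38 + 1\right)}{4} = \frac{1 \left(-37\right)}{4} = \frac{1}{4} \left(-37\right) = - \frac{37}{4} \approx -9.25$)
$\frac{45472}{28786} + \frac{a}{30728} = \frac{45472}{28786} - \frac{37}{4 \cdot 30728} = 45472 \cdot \frac{1}{28786} - \frac{37}{122912} = \frac{22736}{14393} - \frac{37}{122912} = \frac{2793994691}{1769072416}$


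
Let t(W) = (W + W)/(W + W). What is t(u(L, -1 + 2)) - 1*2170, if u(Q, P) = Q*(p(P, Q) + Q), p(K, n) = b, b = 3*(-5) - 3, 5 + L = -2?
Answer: -2169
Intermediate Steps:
L = -7 (L = -5 - 2 = -7)
b = -18 (b = -15 - 3 = -18)
p(K, n) = -18
u(Q, P) = Q*(-18 + Q)
t(W) = 1 (t(W) = (2*W)/((2*W)) = (2*W)*(1/(2*W)) = 1)
t(u(L, -1 + 2)) - 1*2170 = 1 - 1*2170 = 1 - 2170 = -2169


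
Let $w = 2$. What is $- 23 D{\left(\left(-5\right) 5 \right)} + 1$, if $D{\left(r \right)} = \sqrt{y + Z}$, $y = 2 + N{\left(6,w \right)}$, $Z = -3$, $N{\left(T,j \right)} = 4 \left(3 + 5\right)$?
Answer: $1 - 23 \sqrt{31} \approx -127.06$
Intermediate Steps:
$N{\left(T,j \right)} = 32$ ($N{\left(T,j \right)} = 4 \cdot 8 = 32$)
$y = 34$ ($y = 2 + 32 = 34$)
$D{\left(r \right)} = \sqrt{31}$ ($D{\left(r \right)} = \sqrt{34 - 3} = \sqrt{31}$)
$- 23 D{\left(\left(-5\right) 5 \right)} + 1 = - 23 \sqrt{31} + 1 = 1 - 23 \sqrt{31}$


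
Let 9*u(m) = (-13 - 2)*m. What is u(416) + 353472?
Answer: 1058336/3 ≈ 3.5278e+5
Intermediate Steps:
u(m) = -5*m/3 (u(m) = ((-13 - 2)*m)/9 = (-15*m)/9 = -5*m/3)
u(416) + 353472 = -5/3*416 + 353472 = -2080/3 + 353472 = 1058336/3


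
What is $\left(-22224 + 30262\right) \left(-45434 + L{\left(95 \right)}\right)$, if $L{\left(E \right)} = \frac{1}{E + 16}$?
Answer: $- \frac{40537024574}{111} \approx -3.652 \cdot 10^{8}$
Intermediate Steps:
$L{\left(E \right)} = \frac{1}{16 + E}$
$\left(-22224 + 30262\right) \left(-45434 + L{\left(95 \right)}\right) = \left(-22224 + 30262\right) \left(-45434 + \frac{1}{16 + 95}\right) = 8038 \left(-45434 + \frac{1}{111}\right) = 8038 \left(- \frac{5043173}{111}\right) = - \frac{40537024574}{111}$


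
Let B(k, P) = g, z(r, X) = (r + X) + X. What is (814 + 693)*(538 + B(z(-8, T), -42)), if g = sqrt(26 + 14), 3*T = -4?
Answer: 810766 + 3014*sqrt(10) ≈ 8.2030e+5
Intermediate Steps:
T = -4/3 (T = (1/3)*(-4) = -4/3 ≈ -1.3333)
z(r, X) = r + 2*X (z(r, X) = (X + r) + X = r + 2*X)
g = 2*sqrt(10) (g = sqrt(40) = 2*sqrt(10) ≈ 6.3246)
B(k, P) = 2*sqrt(10)
(814 + 693)*(538 + B(z(-8, T), -42)) = (814 + 693)*(538 + 2*sqrt(10)) = 1507*(538 + 2*sqrt(10)) = 810766 + 3014*sqrt(10)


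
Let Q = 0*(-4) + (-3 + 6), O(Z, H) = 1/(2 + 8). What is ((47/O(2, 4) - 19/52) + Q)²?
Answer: 604028929/2704 ≈ 2.2338e+5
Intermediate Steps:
O(Z, H) = ⅒ (O(Z, H) = 1/10 = ⅒)
Q = 3 (Q = 0 + 3 = 3)
((47/O(2, 4) - 19/52) + Q)² = ((47/(⅒) - 19/52) + 3)² = ((47*10 - 19*1/52) + 3)² = ((470 - 19/52) + 3)² = (24421/52 + 3)² = (24577/52)² = 604028929/2704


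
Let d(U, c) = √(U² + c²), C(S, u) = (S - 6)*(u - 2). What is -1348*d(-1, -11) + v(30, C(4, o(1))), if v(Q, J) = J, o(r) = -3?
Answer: 10 - 1348*√122 ≈ -14879.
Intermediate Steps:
C(S, u) = (-6 + S)*(-2 + u)
-1348*d(-1, -11) + v(30, C(4, o(1))) = -1348*√((-1)² + (-11)²) + (12 - 6*(-3) - 2*4 + 4*(-3)) = -1348*√(1 + 121) + (12 + 18 - 8 - 12) = -1348*√122 + 10 = 10 - 1348*√122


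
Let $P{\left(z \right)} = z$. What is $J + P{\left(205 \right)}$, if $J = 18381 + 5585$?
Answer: $24171$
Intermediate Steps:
$J = 23966$
$J + P{\left(205 \right)} = 23966 + 205 = 24171$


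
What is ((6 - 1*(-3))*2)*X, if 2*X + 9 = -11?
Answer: -180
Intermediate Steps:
X = -10 (X = -9/2 + (½)*(-11) = -9/2 - 11/2 = -10)
((6 - 1*(-3))*2)*X = ((6 - 1*(-3))*2)*(-10) = ((6 + 3)*2)*(-10) = (9*2)*(-10) = 18*(-10) = -180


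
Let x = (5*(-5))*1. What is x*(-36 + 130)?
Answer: -2350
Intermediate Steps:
x = -25 (x = -25*1 = -25)
x*(-36 + 130) = -25*(-36 + 130) = -25*94 = -2350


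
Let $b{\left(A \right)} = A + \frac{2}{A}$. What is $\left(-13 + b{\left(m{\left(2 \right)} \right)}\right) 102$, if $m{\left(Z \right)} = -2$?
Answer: $-1632$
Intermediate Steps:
$\left(-13 + b{\left(m{\left(2 \right)} \right)}\right) 102 = \left(-13 - \left(2 - \frac{2}{-2}\right)\right) 102 = \left(-13 + \left(-2 + 2 \left(- \frac{1}{2}\right)\right)\right) 102 = \left(-13 - 3\right) 102 = \left(-16\right) 102 = -1632$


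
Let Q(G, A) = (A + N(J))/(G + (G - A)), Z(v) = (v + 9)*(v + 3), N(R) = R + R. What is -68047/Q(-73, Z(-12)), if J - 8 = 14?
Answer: 11772131/71 ≈ 1.6580e+5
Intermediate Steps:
J = 22 (J = 8 + 14 = 22)
N(R) = 2*R
Z(v) = (3 + v)*(9 + v) (Z(v) = (9 + v)*(3 + v) = (3 + v)*(9 + v))
Q(G, A) = (44 + A)/(-A + 2*G) (Q(G, A) = (A + 2*22)/(G + (G - A)) = (A + 44)/(-A + 2*G) = (44 + A)/(-A + 2*G))
-68047/Q(-73, Z(-12)) = -68047*((27 + (-12)² + 12*(-12)) - 2*(-73))/(-44 - (27 + (-12)² + 12*(-12))) = -68047*((27 + 144 - 144) + 146)/(-44 - (27 + 144 - 144)) = -68047*(27 + 146)/(-44 - 1*27) = -68047*173/(-44 - 27) = -68047/((1/173)*(-71)) = -68047/(-71/173) = -68047*(-173/71) = 11772131/71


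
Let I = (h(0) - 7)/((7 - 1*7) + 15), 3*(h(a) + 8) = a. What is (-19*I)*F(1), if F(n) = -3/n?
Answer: -57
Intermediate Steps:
h(a) = -8 + a/3
I = -1 (I = ((-8 + (⅓)*0) - 7)/((7 - 1*7) + 15) = ((-8 + 0) - 7)/((7 - 7) + 15) = (-8 - 7)/(0 + 15) = -15/15 = -15*1/15 = -1)
(-19*I)*F(1) = (-19*(-1))*(-3/1) = 19*(-3*1) = 19*(-3) = -57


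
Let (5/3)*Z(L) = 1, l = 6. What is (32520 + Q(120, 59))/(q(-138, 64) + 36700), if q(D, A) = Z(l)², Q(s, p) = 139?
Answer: 816475/917509 ≈ 0.88988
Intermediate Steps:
Z(L) = ⅗ (Z(L) = (⅗)*1 = ⅗)
q(D, A) = 9/25 (q(D, A) = (⅗)² = 9/25)
(32520 + Q(120, 59))/(q(-138, 64) + 36700) = (32520 + 139)/(9/25 + 36700) = 32659/(917509/25) = 32659*(25/917509) = 816475/917509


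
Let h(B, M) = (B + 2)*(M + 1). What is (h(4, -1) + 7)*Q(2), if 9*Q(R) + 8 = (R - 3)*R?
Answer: -70/9 ≈ -7.7778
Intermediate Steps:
Q(R) = -8/9 + R*(-3 + R)/9 (Q(R) = -8/9 + ((R - 3)*R)/9 = -8/9 + ((-3 + R)*R)/9 = -8/9 + (R*(-3 + R))/9 = -8/9 + R*(-3 + R)/9)
h(B, M) = (1 + M)*(2 + B) (h(B, M) = (2 + B)*(1 + M) = (1 + M)*(2 + B))
(h(4, -1) + 7)*Q(2) = ((2 + 4 + 2*(-1) + 4*(-1)) + 7)*(-8/9 - 1/3*2 + (1/9)*2**2) = ((2 + 4 - 2 - 4) + 7)*(-8/9 - 2/3 + (1/9)*4) = (0 + 7)*(-8/9 - 2/3 + 4/9) = 7*(-10/9) = -70/9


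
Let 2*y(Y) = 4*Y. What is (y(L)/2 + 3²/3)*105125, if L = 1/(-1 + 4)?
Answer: 1051250/3 ≈ 3.5042e+5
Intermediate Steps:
L = ⅓ (L = 1/3 = ⅓ ≈ 0.33333)
y(Y) = 2*Y (y(Y) = (4*Y)/2 = 2*Y)
(y(L)/2 + 3²/3)*105125 = ((2*(⅓))/2 + 3²/3)*105125 = ((⅔)*(½) + 9*(⅓))*105125 = (⅓ + 3)*105125 = (10/3)*105125 = 1051250/3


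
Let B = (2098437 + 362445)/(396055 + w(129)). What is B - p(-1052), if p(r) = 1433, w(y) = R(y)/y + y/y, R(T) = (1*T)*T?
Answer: -565272223/396185 ≈ -1426.8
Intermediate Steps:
R(T) = T**2 (R(T) = T*T = T**2)
w(y) = 1 + y (w(y) = y**2/y + y/y = y + 1 = 1 + y)
B = 2460882/396185 (B = (2098437 + 362445)/(396055 + (1 + 129)) = 2460882/(396055 + 130) = 2460882/396185 ≈ 6.2114)
B - p(-1052) = 2460882/396185 - 1*1433 = 2460882/396185 - 1433 = -565272223/396185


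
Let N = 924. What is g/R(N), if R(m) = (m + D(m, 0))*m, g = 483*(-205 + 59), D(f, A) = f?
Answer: -1679/40656 ≈ -0.041298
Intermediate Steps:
g = -70518 (g = 483*(-146) = -70518)
R(m) = 2*m² (R(m) = (m + m)*m = (2*m)*m = 2*m²)
g/R(N) = -70518/(2*924²) = -70518/(2*853776) = -70518/1707552 = -70518*1/1707552 = -1679/40656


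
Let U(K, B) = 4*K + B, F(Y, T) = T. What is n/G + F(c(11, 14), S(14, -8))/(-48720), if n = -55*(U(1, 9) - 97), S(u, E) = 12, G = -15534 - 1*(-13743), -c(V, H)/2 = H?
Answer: -6252997/2423820 ≈ -2.5798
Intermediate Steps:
c(V, H) = -2*H
G = -1791 (G = -15534 + 13743 = -1791)
U(K, B) = B + 4*K
n = 4620 (n = -55*((9 + 4*1) - 97) = -55*((9 + 4) - 97) = -55*(13 - 97) = -55*(-84) = 4620)
n/G + F(c(11, 14), S(14, -8))/(-48720) = 4620/(-1791) + 12/(-48720) = 4620*(-1/1791) + 12*(-1/48720) = -1540/597 - 1/4060 = -6252997/2423820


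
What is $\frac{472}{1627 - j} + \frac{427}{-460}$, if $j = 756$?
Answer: $- \frac{154797}{400660} \approx -0.38635$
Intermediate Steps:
$\frac{472}{1627 - j} + \frac{427}{-460} = \frac{472}{1627 - 756} + \frac{427}{-460} = \frac{472}{1627 - 756} + 427 \left(- \frac{1}{460}\right) = \frac{472}{871} - \frac{427}{460} = - \frac{154797}{400660}$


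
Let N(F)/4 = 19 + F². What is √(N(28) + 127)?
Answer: 3*√371 ≈ 57.784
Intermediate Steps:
N(F) = 76 + 4*F² (N(F) = 4*(19 + F²) = 76 + 4*F²)
√(N(28) + 127) = √((76 + 4*28²) + 127) = √((76 + 4*784) + 127) = √((76 + 3136) + 127) = √(3212 + 127) = √3339 = 3*√371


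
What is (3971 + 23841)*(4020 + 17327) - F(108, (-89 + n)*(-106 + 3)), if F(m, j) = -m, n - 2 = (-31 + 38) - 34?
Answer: 593702872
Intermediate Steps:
n = -25 (n = 2 + ((-31 + 38) - 34) = 2 + (7 - 34) = 2 - 27 = -25)
(3971 + 23841)*(4020 + 17327) - F(108, (-89 + n)*(-106 + 3)) = (3971 + 23841)*(4020 + 17327) - (-1)*108 = 27812*21347 - 1*(-108) = 593702764 + 108 = 593702872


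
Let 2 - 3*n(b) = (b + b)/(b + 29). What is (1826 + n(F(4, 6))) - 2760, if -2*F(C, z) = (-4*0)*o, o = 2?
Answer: -2800/3 ≈ -933.33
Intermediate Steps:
F(C, z) = 0 (F(C, z) = -(-4*0)*2/2 = -0*2 = -½*0 = 0)
n(b) = ⅔ - 2*b/(3*(29 + b)) (n(b) = ⅔ - (b + b)/(3*(b + 29)) = ⅔ - 2*b/(3*(29 + b)))
(1826 + n(F(4, 6))) - 2760 = (1826 + 58/(3*(29 + 0))) - 2760 = (1826 + (58/3)/29) - 2760 = (1826 + (58/3)*(1/29)) - 2760 = (1826 + ⅔) - 2760 = 5480/3 - 2760 = -2800/3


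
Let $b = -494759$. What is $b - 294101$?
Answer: $-788860$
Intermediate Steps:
$b - 294101 = -494759 - 294101 = -788860$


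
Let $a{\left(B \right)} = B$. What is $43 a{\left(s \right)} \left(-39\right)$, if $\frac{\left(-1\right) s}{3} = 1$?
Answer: $5031$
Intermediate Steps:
$s = -3$ ($s = \left(-3\right) 1 = -3$)
$43 a{\left(s \right)} \left(-39\right) = 43 \left(-3\right) \left(-39\right) = \left(-129\right) \left(-39\right) = 5031$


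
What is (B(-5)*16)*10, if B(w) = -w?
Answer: 800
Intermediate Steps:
(B(-5)*16)*10 = (-1*(-5)*16)*10 = (5*16)*10 = 80*10 = 800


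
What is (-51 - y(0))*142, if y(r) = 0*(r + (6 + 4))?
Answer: -7242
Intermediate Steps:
y(r) = 0 (y(r) = 0*(r + 10) = 0*(10 + r) = 0)
(-51 - y(0))*142 = (-51 - 1*0)*142 = (-51 + 0)*142 = -51*142 = -7242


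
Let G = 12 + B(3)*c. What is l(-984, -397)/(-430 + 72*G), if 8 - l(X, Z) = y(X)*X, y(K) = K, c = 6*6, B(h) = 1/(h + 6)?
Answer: -484124/361 ≈ -1341.1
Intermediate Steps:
B(h) = 1/(6 + h)
c = 36
G = 16 (G = 12 + 36/(6 + 3) = 12 + 36/9 = 12 + (⅑)*36 = 12 + 4 = 16)
l(X, Z) = 8 - X² (l(X, Z) = 8 - X*X = 8 - X²)
l(-984, -397)/(-430 + 72*G) = (8 - 1*(-984)²)/(-430 + 72*16) = (8 - 1*968256)/(-430 + 1152) = (8 - 968256)/722 = -968248*1/722 = -484124/361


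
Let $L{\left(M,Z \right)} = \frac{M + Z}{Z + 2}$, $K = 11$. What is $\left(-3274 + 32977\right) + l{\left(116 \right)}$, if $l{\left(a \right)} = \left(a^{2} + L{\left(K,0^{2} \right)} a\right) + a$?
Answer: $43913$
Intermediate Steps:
$L{\left(M,Z \right)} = \frac{M + Z}{2 + Z}$
$l{\left(a \right)} = a^{2} + \frac{13 a}{2}$ ($l{\left(a \right)} = \left(a^{2} + \frac{11 + 0^{2}}{2 + 0^{2}} a\right) + a = \left(a^{2} + \frac{11 + 0}{2 + 0} a\right) + a = \left(a^{2} + \frac{1}{2} \cdot 11 a\right) + a = \left(a^{2} + \frac{11 a}{2}\right) + a = a^{2} + \frac{13 a}{2}$)
$\left(-3274 + 32977\right) + l{\left(116 \right)} = \left(-3274 + 32977\right) + \frac{1}{2} \cdot 116 \left(13 + 2 \cdot 116\right) = 29703 + \frac{1}{2} \cdot 116 \left(13 + 232\right) = 29703 + \frac{1}{2} \cdot 116 \cdot 245 = 29703 + 14210 = 43913$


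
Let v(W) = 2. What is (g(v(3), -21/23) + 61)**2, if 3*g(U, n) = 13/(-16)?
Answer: 8497225/2304 ≈ 3688.0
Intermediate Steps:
g(U, n) = -13/48 (g(U, n) = (13/(-16))/3 = (13*(-1/16))/3 = (1/3)*(-13/16) = -13/48)
(g(v(3), -21/23) + 61)**2 = (-13/48 + 61)**2 = (2915/48)**2 = 8497225/2304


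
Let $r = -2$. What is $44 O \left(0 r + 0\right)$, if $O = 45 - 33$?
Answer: $0$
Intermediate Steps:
$O = 12$
$44 O \left(0 r + 0\right) = 44 \cdot 12 \left(0 \left(-2\right) + 0\right) = 528 \left(0 + 0\right) = 528 \cdot 0 = 0$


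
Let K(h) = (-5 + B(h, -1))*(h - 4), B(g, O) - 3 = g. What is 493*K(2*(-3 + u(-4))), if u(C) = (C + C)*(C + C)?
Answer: 6980880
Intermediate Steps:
u(C) = 4*C**2 (u(C) = (2*C)*(2*C) = 4*C**2)
B(g, O) = 3 + g
K(h) = (-4 + h)*(-2 + h) (K(h) = (-5 + (3 + h))*(h - 4) = (-2 + h)*(-4 + h) = (-4 + h)*(-2 + h))
493*K(2*(-3 + u(-4))) = 493*(8 + (2*(-3 + 4*(-4)**2))**2 - 12*(-3 + 4*(-4)**2)) = 493*(8 + (2*(-3 + 4*16))**2 - 12*(-3 + 4*16)) = 493*(8 + (2*(-3 + 64))**2 - 12*(-3 + 64)) = 493*(8 + (2*61)**2 - 12*61) = 493*(8 + 122**2 - 6*122) = 493*(8 + 14884 - 732) = 493*14160 = 6980880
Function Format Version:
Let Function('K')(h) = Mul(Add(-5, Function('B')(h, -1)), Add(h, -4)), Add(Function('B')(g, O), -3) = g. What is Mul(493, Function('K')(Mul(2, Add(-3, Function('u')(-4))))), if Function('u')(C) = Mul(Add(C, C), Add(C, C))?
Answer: 6980880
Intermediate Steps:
Function('u')(C) = Mul(4, Pow(C, 2)) (Function('u')(C) = Mul(Mul(2, C), Mul(2, C)) = Mul(4, Pow(C, 2)))
Function('B')(g, O) = Add(3, g)
Function('K')(h) = Mul(Add(-4, h), Add(-2, h)) (Function('K')(h) = Mul(Add(-5, Add(3, h)), Add(h, -4)) = Mul(Add(-2, h), Add(-4, h)) = Mul(Add(-4, h), Add(-2, h)))
Mul(493, Function('K')(Mul(2, Add(-3, Function('u')(-4))))) = Mul(493, Add(8, Pow(Mul(2, Add(-3, Mul(4, Pow(-4, 2)))), 2), Mul(-6, Mul(2, Add(-3, Mul(4, Pow(-4, 2))))))) = Mul(493, Add(8, Pow(Mul(2, Add(-3, Mul(4, 16))), 2), Mul(-6, Mul(2, Add(-3, Mul(4, 16)))))) = Mul(493, Add(8, Pow(Mul(2, Add(-3, 64)), 2), Mul(-6, Mul(2, Add(-3, 64))))) = Mul(493, Add(8, Pow(Mul(2, 61), 2), Mul(-6, Mul(2, 61)))) = Mul(493, Add(8, Pow(122, 2), Mul(-6, 122))) = Mul(493, Add(8, 14884, -732)) = Mul(493, 14160) = 6980880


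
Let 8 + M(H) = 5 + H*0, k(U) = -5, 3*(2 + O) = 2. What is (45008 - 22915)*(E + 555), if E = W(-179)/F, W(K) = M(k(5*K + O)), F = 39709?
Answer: 486896403756/39709 ≈ 1.2262e+7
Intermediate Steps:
O = -4/3 (O = -2 + (⅓)*2 = -2 + ⅔ = -4/3 ≈ -1.3333)
M(H) = -3 (M(H) = -8 + (5 + H*0) = -8 + (5 + 0) = -8 + 5 = -3)
W(K) = -3
E = -3/39709 ≈ -7.5550e-5
(45008 - 22915)*(E + 555) = (45008 - 22915)*(-3/39709 + 555) = 22093*(22038492/39709) = 486896403756/39709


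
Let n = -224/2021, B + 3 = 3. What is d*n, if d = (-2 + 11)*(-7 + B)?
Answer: 14112/2021 ≈ 6.9827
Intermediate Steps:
B = 0 (B = -3 + 3 = 0)
n = -224/2021 (n = -224*1/2021 = -224/2021 ≈ -0.11084)
d = -63 (d = (-2 + 11)*(-7 + 0) = 9*(-7) = -63)
d*n = -63*(-224/2021) = 14112/2021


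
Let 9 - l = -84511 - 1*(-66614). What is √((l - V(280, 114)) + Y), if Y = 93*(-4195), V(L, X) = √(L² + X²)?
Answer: √(-372229 - 2*√22849) ≈ 610.35*I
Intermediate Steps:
Y = -390135
l = 17906 (l = 9 - (-84511 - 1*(-66614)) = 9 - (-84511 + 66614) = 9 - 1*(-17897) = 9 + 17897 = 17906)
√((l - V(280, 114)) + Y) = √((17906 - √(280² + 114²)) - 390135) = √((17906 - √(78400 + 12996)) - 390135) = √((17906 - √91396) - 390135) = √((17906 - 2*√22849) - 390135) = √(-372229 - 2*√22849)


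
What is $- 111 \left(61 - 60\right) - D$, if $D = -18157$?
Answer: $18046$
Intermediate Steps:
$- 111 \left(61 - 60\right) - D = - 111 \left(61 - 60\right) - -18157 = \left(-111\right) 1 + 18157 = -111 + 18157 = 18046$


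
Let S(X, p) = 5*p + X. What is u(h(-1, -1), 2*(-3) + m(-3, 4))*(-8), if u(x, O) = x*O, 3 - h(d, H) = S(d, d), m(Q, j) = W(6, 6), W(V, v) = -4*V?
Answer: 2160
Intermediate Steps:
m(Q, j) = -24 (m(Q, j) = -4*6 = -24)
S(X, p) = X + 5*p
h(d, H) = 3 - 6*d (h(d, H) = 3 - (d + 5*d) = 3 - 6*d)
u(x, O) = O*x
u(h(-1, -1), 2*(-3) + m(-3, 4))*(-8) = ((2*(-3) - 24)*(3 - 6*(-1)))*(-8) = ((-6 - 24)*(3 + 6))*(-8) = -30*9*(-8) = -270*(-8) = 2160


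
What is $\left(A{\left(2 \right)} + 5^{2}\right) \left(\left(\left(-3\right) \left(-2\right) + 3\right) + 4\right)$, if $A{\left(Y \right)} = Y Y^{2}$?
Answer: $429$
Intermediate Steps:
$A{\left(Y \right)} = Y^{3}$
$\left(A{\left(2 \right)} + 5^{2}\right) \left(\left(\left(-3\right) \left(-2\right) + 3\right) + 4\right) = \left(2^{3} + 5^{2}\right) \left(\left(\left(-3\right) \left(-2\right) + 3\right) + 4\right) = \left(8 + 25\right) \left(\left(6 + 3\right) + 4\right) = 33 \left(9 + 4\right) = 33 \cdot 13 = 429$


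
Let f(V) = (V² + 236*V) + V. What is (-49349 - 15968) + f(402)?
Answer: 191561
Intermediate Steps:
f(V) = V² + 237*V
(-49349 - 15968) + f(402) = (-49349 - 15968) + 402*(237 + 402) = -65317 + 402*639 = -65317 + 256878 = 191561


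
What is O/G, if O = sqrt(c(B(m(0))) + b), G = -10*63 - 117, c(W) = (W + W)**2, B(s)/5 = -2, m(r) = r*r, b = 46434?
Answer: -sqrt(46834)/747 ≈ -0.28971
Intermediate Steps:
m(r) = r**2
B(s) = -10 (B(s) = 5*(-2) = -10)
c(W) = 4*W**2 (c(W) = (2*W)**2 = 4*W**2)
G = -747 (G = -630 - 117 = -747)
O = sqrt(46834) (O = sqrt(4*(-10)**2 + 46434) = sqrt(4*100 + 46434) = sqrt(400 + 46434) = sqrt(46834) ≈ 216.41)
O/G = sqrt(46834)/(-747) = sqrt(46834)*(-1/747) = -sqrt(46834)/747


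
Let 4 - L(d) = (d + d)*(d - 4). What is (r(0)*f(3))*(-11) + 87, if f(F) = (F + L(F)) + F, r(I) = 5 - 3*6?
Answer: 2375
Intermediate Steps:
L(d) = 4 - 2*d*(-4 + d) (L(d) = 4 - (d + d)*(d - 4) = 4 - 2*d*(-4 + d))
r(I) = -13 (r(I) = 5 - 18 = -13)
f(F) = 4 - 2*F² + 10*F (f(F) = (F + (4 - 2*F² + 8*F)) + F = (4 - 2*F² + 9*F) + F = 4 - 2*F² + 10*F)
(r(0)*f(3))*(-11) + 87 = -13*(4 - 2*3² + 10*3)*(-11) + 87 = -13*(4 - 2*9 + 30)*(-11) + 87 = -13*(4 - 18 + 30)*(-11) + 87 = -13*16*(-11) + 87 = -208*(-11) + 87 = 2288 + 87 = 2375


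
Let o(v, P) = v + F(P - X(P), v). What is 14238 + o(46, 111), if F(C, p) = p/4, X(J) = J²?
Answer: 28591/2 ≈ 14296.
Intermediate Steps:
F(C, p) = p/4 (F(C, p) = p*(¼) = p/4)
o(v, P) = 5*v/4 (o(v, P) = v + v/4 = 5*v/4)
14238 + o(46, 111) = 14238 + (5/4)*46 = 14238 + 115/2 = 28591/2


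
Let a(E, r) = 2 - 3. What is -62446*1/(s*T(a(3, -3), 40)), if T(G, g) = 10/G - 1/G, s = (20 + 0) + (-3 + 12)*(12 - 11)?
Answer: 62446/261 ≈ 239.26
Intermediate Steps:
a(E, r) = -1
s = 29 (s = 20 + 9*1 = 20 + 9 = 29)
T(G, g) = 9/G
-62446*1/(s*T(a(3, -3), 40)) = -62446/(29*(9/(-1))) = -62446/(29*(9*(-1))) = -62446/(29*(-9)) = -62446/(-261) = -62446*(-1/261) = 62446/261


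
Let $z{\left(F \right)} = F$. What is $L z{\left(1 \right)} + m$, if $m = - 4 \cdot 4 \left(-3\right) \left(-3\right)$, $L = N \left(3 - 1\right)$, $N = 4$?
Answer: $-136$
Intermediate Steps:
$L = 8$ ($L = 4 \left(3 - 1\right) = 4 \cdot 2 = 8$)
$m = -144$ ($m = \left(-4\right) \left(-12\right) \left(-3\right) = 48 \left(-3\right) = -144$)
$L z{\left(1 \right)} + m = 8 \cdot 1 - 144 = 8 - 144 = -136$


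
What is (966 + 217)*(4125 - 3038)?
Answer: 1285921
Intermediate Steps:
(966 + 217)*(4125 - 3038) = 1183*1087 = 1285921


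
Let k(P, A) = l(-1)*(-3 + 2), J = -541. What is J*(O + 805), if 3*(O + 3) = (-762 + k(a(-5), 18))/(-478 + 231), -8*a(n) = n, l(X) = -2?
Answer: -16943038/39 ≈ -4.3444e+5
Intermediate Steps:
a(n) = -n/8
k(P, A) = 2 (k(P, A) = -2*(-3 + 2) = -2*(-1) = 2)
O = -77/39 (O = -3 + ((-762 + 2)/(-478 + 231))/3 = -3 + (-760/(-247))/3 = -3 + (-760*(-1/247))/3 = -3 + (⅓)*(40/13) = -3 + 40/39 = -77/39 ≈ -1.9744)
J*(O + 805) = -541*(-77/39 + 805) = -541*31318/39 = -16943038/39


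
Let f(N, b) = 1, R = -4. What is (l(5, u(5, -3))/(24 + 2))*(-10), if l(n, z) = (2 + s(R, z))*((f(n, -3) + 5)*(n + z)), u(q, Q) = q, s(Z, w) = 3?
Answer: -1500/13 ≈ -115.38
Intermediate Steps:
l(n, z) = 30*n + 30*z (l(n, z) = (2 + 3)*((1 + 5)*(n + z)) = 5*(6*(n + z)) = 5*(6*n + 6*z) = 30*n + 30*z)
(l(5, u(5, -3))/(24 + 2))*(-10) = ((30*5 + 30*5)/(24 + 2))*(-10) = ((150 + 150)/26)*(-10) = (300*(1/26))*(-10) = (150/13)*(-10) = -1500/13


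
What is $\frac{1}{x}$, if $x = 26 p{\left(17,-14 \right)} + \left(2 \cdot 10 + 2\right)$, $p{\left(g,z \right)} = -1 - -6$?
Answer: $\frac{1}{152} \approx 0.0065789$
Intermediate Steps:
$p{\left(g,z \right)} = 5$ ($p{\left(g,z \right)} = -1 + 6 = 5$)
$x = 152$ ($x = 26 \cdot 5 + \left(2 \cdot 10 + 2\right) = 130 + \left(20 + 2\right) = 130 + 22 = 152$)
$\frac{1}{x} = \frac{1}{152}$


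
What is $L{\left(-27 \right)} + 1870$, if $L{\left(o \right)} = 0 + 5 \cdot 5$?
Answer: $1895$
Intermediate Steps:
$L{\left(o \right)} = 25$ ($L{\left(o \right)} = 0 + 25 = 25$)
$L{\left(-27 \right)} + 1870 = 25 + 1870 = 1895$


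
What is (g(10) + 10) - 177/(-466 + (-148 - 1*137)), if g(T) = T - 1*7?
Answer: 9940/751 ≈ 13.236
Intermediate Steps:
g(T) = -7 + T (g(T) = T - 7 = -7 + T)
(g(10) + 10) - 177/(-466 + (-148 - 1*137)) = ((-7 + 10) + 10) - 177/(-466 + (-148 - 1*137)) = (3 + 10) - 177/(-466 + (-148 - 137)) = 13 - 177/(-466 - 285) = 13 - 177/(-751) = 13 - 177*(-1/751) = 13 + 177/751 = 9940/751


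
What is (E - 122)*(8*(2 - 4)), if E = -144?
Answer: 4256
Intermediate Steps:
(E - 122)*(8*(2 - 4)) = (-144 - 122)*(8*(2 - 4)) = -2128*(-2) = -266*(-16) = 4256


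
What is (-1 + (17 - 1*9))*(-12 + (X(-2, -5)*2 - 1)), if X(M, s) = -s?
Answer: -21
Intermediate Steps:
(-1 + (17 - 1*9))*(-12 + (X(-2, -5)*2 - 1)) = (-1 + (17 - 1*9))*(-12 + (-1*(-5)*2 - 1)) = (-1 + (17 - 9))*(-12 + (5*2 - 1)) = (-1 + 8)*(-12 + (10 - 1)) = 7*(-12 + 9) = 7*(-3) = -21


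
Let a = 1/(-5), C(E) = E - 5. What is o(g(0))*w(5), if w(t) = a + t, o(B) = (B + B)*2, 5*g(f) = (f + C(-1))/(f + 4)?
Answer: -144/25 ≈ -5.7600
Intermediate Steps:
C(E) = -5 + E
a = -⅕ ≈ -0.20000
g(f) = (-6 + f)/(5*(4 + f)) (g(f) = ((f + (-5 - 1))/(f + 4))/5 = ((f - 6)/(4 + f))/5 = ((-6 + f)/(4 + f))/5 = (-6 + f)/(5*(4 + f)))
o(B) = 4*B (o(B) = (2*B)*2 = 4*B)
w(t) = -⅕ + t
o(g(0))*w(5) = (4*((-6 + 0)/(5*(4 + 0))))*(-⅕ + 5) = (4*((⅕)*(-6)/4))*(24/5) = (4*((⅕)*(¼)*(-6)))*(24/5) = (4*(-3/10))*(24/5) = -6/5*24/5 = -144/25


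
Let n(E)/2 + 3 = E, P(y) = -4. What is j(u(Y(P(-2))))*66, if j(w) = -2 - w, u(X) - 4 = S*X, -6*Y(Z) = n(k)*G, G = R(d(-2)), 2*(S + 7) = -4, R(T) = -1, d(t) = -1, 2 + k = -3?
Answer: -1980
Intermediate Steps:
k = -5 (k = -2 - 3 = -5)
n(E) = -6 + 2*E
S = -9 (S = -7 + (½)*(-4) = -7 - 2 = -9)
G = -1
Y(Z) = -8/3 (Y(Z) = -(-6 + 2*(-5))*(-1)/6 = -(-6 - 10)*(-1)/6 = -(-8)*(-1)/3 = -⅙*16 = -8/3)
u(X) = 4 - 9*X
j(u(Y(P(-2))))*66 = (-2 - (4 - 9*(-8/3)))*66 = (-2 - (4 + 24))*66 = (-2 - 1*28)*66 = (-2 - 28)*66 = -30*66 = -1980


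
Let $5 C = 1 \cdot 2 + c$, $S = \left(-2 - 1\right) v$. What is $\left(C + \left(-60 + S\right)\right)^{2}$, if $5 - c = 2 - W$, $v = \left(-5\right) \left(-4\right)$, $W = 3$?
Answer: $\frac{350464}{25} \approx 14019.0$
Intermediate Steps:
$v = 20$
$S = -60$ ($S = \left(-2 - 1\right) 20 = \left(-3\right) 20 = -60$)
$c = 6$ ($c = 5 - \left(2 - 3\right) = 5 - -1 = 5 + 1 = 6$)
$C = \frac{8}{5}$ ($C = \frac{1 \cdot 2 + 6}{5} = \frac{2 + 6}{5} = \frac{1}{5} \cdot 8 = \frac{8}{5} \approx 1.6$)
$\left(C + \left(-60 + S\right)\right)^{2} = \left(\frac{8}{5} - 120\right)^{2} = \left(- \frac{592}{5}\right)^{2} = \frac{350464}{25}$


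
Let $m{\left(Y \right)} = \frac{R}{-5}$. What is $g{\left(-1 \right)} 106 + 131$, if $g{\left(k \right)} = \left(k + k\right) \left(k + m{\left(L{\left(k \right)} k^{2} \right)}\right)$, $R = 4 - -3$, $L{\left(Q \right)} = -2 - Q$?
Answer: $\frac{3199}{5} \approx 639.8$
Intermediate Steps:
$R = 7$ ($R = 4 + 3 = 7$)
$m{\left(Y \right)} = - \frac{7}{5}$ ($m{\left(Y \right)} = \frac{7}{-5} = 7 \left(- \frac{1}{5}\right) = - \frac{7}{5}$)
$g{\left(k \right)} = 2 k \left(- \frac{7}{5} + k\right)$ ($g{\left(k \right)} = \left(k + k\right) \left(k - \frac{7}{5}\right) = 2 k \left(- \frac{7}{5} + k\right)$)
$g{\left(-1 \right)} 106 + 131 = \frac{2}{5} \left(-1\right) \left(-7 + 5 \left(-1\right)\right) 106 + 131 = \frac{2}{5} \left(-1\right) \left(-7 - 5\right) 106 + 131 = \frac{2}{5} \left(-1\right) \left(-12\right) 106 + 131 = \frac{24}{5} \cdot 106 + 131 = \frac{2544}{5} + 131 = \frac{3199}{5}$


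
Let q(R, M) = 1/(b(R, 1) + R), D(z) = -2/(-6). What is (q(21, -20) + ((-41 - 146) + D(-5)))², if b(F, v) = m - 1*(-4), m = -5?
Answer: 125372809/3600 ≈ 34826.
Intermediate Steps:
D(z) = ⅓ (D(z) = -2*(-⅙) = ⅓)
b(F, v) = -1 (b(F, v) = -5 - 1*(-4) = -5 + 4 = -1)
q(R, M) = 1/(-1 + R)
(q(21, -20) + ((-41 - 146) + D(-5)))² = (1/(-1 + 21) + ((-41 - 146) + ⅓))² = (1/20 + (-187 + ⅓))² = (1/20 - 560/3)² = (-11197/60)² = 125372809/3600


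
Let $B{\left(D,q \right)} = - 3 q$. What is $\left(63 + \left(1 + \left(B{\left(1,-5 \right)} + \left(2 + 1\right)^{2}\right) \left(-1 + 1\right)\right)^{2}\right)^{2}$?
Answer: $4096$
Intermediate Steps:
$\left(63 + \left(1 + \left(B{\left(1,-5 \right)} + \left(2 + 1\right)^{2}\right) \left(-1 + 1\right)\right)^{2}\right)^{2} = \left(63 + \left(1 + \left(\left(-3\right) \left(-5\right) + \left(2 + 1\right)^{2}\right) \left(-1 + 1\right)\right)^{2}\right)^{2} = \left(63 + \left(1 + \left(15 + 3^{2}\right) 0\right)^{2}\right)^{2} = \left(63 + \left(1 + \left(15 + 9\right) 0\right)^{2}\right)^{2} = \left(63 + \left(1 + 24 \cdot 0\right)^{2}\right)^{2} = \left(63 + \left(1 + 0\right)^{2}\right)^{2} = \left(63 + 1^{2}\right)^{2} = \left(63 + 1\right)^{2} = 64^{2} = 4096$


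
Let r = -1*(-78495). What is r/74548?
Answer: 78495/74548 ≈ 1.0529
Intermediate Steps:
r = 78495
r/74548 = 78495/74548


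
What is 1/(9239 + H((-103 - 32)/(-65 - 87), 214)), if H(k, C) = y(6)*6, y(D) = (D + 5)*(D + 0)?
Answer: 1/9635 ≈ 0.00010379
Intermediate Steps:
y(D) = D*(5 + D) (y(D) = (5 + D)*D = D*(5 + D))
H(k, C) = 396 (H(k, C) = (6*(5 + 6))*6 = (6*11)*6 = 66*6 = 396)
1/(9239 + H((-103 - 32)/(-65 - 87), 214)) = 1/(9239 + 396) = 1/9635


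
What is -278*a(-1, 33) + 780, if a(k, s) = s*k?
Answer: 9954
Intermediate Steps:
a(k, s) = k*s
-278*a(-1, 33) + 780 = -(-278)*33 + 780 = -278*(-33) + 780 = 9174 + 780 = 9954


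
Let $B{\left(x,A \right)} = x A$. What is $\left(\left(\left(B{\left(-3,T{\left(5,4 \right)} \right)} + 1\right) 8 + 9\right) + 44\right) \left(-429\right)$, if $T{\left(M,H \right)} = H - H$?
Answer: $-26169$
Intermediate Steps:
$T{\left(M,H \right)} = 0$
$B{\left(x,A \right)} = A x$
$\left(\left(\left(B{\left(-3,T{\left(5,4 \right)} \right)} + 1\right) 8 + 9\right) + 44\right) \left(-429\right) = \left(\left(\left(0 \left(-3\right) + 1\right) 8 + 9\right) + 44\right) \left(-429\right) = \left(\left(\left(0 + 1\right) 8 + 9\right) + 44\right) \left(-429\right) = \left(\left(1 \cdot 8 + 9\right) + 44\right) \left(-429\right) = \left(\left(8 + 9\right) + 44\right) \left(-429\right) = \left(17 + 44\right) \left(-429\right) = 61 \left(-429\right) = -26169$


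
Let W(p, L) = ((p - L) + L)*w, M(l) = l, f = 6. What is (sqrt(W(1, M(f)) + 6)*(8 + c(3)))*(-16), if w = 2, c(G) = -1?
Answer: -224*sqrt(2) ≈ -316.78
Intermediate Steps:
W(p, L) = 2*p (W(p, L) = ((p - L) + L)*2 = p*2 = 2*p)
(sqrt(W(1, M(f)) + 6)*(8 + c(3)))*(-16) = (sqrt(2*1 + 6)*(8 - 1))*(-16) = (sqrt(2 + 6)*7)*(-16) = (sqrt(8)*7)*(-16) = ((2*sqrt(2))*7)*(-16) = (14*sqrt(2))*(-16) = -224*sqrt(2)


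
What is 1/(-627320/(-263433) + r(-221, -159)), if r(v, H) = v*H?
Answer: 263433/9257399507 ≈ 2.8456e-5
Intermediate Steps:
r(v, H) = H*v
1/(-627320/(-263433) + r(-221, -159)) = 1/(-627320/(-263433) - 159*(-221)) = 1/(-627320*(-1/263433) + 35139) = 1/(627320/263433 + 35139) = 1/(9257399507/263433) = 263433/9257399507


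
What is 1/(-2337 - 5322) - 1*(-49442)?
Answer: 378676277/7659 ≈ 49442.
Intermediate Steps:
1/(-2337 - 5322) - 1*(-49442) = 1/(-7659) + 49442 = -1/7659 + 49442 = 378676277/7659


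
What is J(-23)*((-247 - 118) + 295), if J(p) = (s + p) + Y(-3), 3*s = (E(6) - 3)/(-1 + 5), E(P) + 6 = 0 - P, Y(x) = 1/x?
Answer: 10325/6 ≈ 1720.8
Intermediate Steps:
E(P) = -6 - P (E(P) = -6 + (0 - P) = -6 - P)
s = -5/4 (s = (((-6 - 1*6) - 3)/(-1 + 5))/3 = (((-6 - 6) - 3)/4)/3 = ((-12 - 3)*(¼))/3 = (-15*¼)/3 = (⅓)*(-15/4) = -5/4 ≈ -1.2500)
J(p) = -19/12 + p (J(p) = (-5/4 + p) + 1/(-3) = (-5/4 + p) - ⅓ = -19/12 + p)
J(-23)*((-247 - 118) + 295) = (-19/12 - 23)*((-247 - 118) + 295) = -295*(-365 + 295)/12 = -295/12*(-70) = 10325/6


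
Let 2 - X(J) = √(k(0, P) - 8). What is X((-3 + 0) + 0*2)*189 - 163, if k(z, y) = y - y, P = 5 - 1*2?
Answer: 215 - 378*I*√2 ≈ 215.0 - 534.57*I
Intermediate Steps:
P = 3 (P = 5 - 2 = 3)
k(z, y) = 0
X(J) = 2 - 2*I*√2 (X(J) = 2 - √(0 - 8) = 2 - √(-8) = 2 - 2*I*√2)
X((-3 + 0) + 0*2)*189 - 163 = (2 - 2*I*√2)*189 - 163 = (378 - 378*I*√2) - 163 = 215 - 378*I*√2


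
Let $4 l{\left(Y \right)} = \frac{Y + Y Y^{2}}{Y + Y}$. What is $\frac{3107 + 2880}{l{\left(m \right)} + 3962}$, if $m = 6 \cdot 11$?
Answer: $\frac{47896}{36053} \approx 1.3285$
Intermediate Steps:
$m = 66$
$l{\left(Y \right)} = \frac{Y + Y^{3}}{8 Y}$ ($l{\left(Y \right)} = \frac{\left(Y + Y Y^{2}\right) \frac{1}{Y + Y}}{4} = \frac{\left(Y + Y^{3}\right) \frac{1}{2 Y}}{4} = \frac{\frac{1}{2} \frac{1}{Y} \left(Y + Y^{3}\right)}{4} = \frac{Y + Y^{3}}{8 Y}$)
$\frac{3107 + 2880}{l{\left(m \right)} + 3962} = \frac{3107 + 2880}{\left(\frac{1}{8} + \frac{66^{2}}{8}\right) + 3962} = \frac{5987}{\left(\frac{1}{8} + \frac{1}{8} \cdot 4356\right) + 3962} = \frac{5987}{\left(\frac{1}{8} + \frac{1089}{2}\right) + 3962} = \frac{5987}{\frac{4357}{8} + 3962} = \frac{5987}{\frac{36053}{8}} = 5987 \cdot \frac{8}{36053} = \frac{47896}{36053}$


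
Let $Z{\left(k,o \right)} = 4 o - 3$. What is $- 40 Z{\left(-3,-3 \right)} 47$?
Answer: $28200$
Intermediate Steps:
$Z{\left(k,o \right)} = -3 + 4 o$
$- 40 Z{\left(-3,-3 \right)} 47 = - 40 \left(-3 + 4 \left(-3\right)\right) 47 = - 40 \left(-3 - 12\right) 47 = \left(-40\right) \left(-15\right) 47 = 600 \cdot 47 = 28200$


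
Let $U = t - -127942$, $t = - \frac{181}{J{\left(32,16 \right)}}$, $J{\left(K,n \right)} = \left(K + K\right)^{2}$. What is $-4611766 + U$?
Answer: $- \frac{18365743285}{4096} \approx -4.4838 \cdot 10^{6}$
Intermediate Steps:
$J{\left(K,n \right)} = 4 K^{2}$ ($J{\left(K,n \right)} = \left(2 K\right)^{2} = 4 K^{2}$)
$t = - \frac{181}{4096}$ ($t = - \frac{181}{4 \cdot 32^{2}} = - \frac{181}{4 \cdot 1024} = - \frac{181}{4096} \approx -0.044189$)
$U = \frac{524050251}{4096}$ ($U = - \frac{181}{4096} - -127942 = - \frac{181}{4096} + 127942 = \frac{524050251}{4096} \approx 1.2794 \cdot 10^{5}$)
$-4611766 + U = -4611766 + \frac{524050251}{4096} = - \frac{18365743285}{4096}$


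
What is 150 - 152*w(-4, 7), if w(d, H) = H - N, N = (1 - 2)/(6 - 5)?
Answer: -1066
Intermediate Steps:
N = -1 (N = -1/1 = -1*1 = -1)
w(d, H) = 1 + H (w(d, H) = H - 1*(-1) = H + 1 = 1 + H)
150 - 152*w(-4, 7) = 150 - 152*(1 + 7) = 150 - 152*8 = 150 - 1216 = -1066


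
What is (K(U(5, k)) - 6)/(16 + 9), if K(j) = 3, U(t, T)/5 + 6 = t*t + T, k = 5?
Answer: -3/25 ≈ -0.12000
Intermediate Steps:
U(t, T) = -30 + 5*T + 5*t² (U(t, T) = -30 + 5*(t*t + T) = -30 + 5*(t² + T) = -30 + 5*(T + t²) = -30 + (5*T + 5*t²) = -30 + 5*T + 5*t²)
(K(U(5, k)) - 6)/(16 + 9) = (3 - 6)/(16 + 9) = -3/25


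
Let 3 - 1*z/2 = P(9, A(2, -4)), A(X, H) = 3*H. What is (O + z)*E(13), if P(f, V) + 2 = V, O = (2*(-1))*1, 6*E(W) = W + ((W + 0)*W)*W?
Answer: 35360/3 ≈ 11787.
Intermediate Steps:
E(W) = W/6 + W**3/6 (E(W) = (W + ((W + 0)*W)*W)/6 = (W + (W*W)*W)/6 = (W + W**2*W)/6 = (W + W**3)/6 = W/6 + W**3/6)
O = -2 (O = -2*1 = -2)
P(f, V) = -2 + V
z = 34 (z = 6 - 2*(-2 + 3*(-4)) = 6 - 2*(-2 - 12) = 6 - 2*(-14) = 6 + 28 = 34)
(O + z)*E(13) = (-2 + 34)*((1/6)*13*(1 + 13**2)) = 32*((1/6)*13*(1 + 169)) = 32*((1/6)*13*170) = 32*(1105/3) = 35360/3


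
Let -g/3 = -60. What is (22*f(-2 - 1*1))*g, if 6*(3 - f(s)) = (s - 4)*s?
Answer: -1980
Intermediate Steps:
g = 180 (g = -3*(-60) = 180)
f(s) = 3 - s*(-4 + s)/6 (f(s) = 3 - (s - 4)*s/6 = 3 - (-4 + s)*s/6 = 3 - s*(-4 + s)/6)
(22*f(-2 - 1*1))*g = (22*(3 - (-2 - 1*1)**2/6 + 2*(-2 - 1*1)/3))*180 = (22*(3 - (-2 - 1)**2/6 + 2*(-2 - 1)/3))*180 = (22*(3 - 1/6*(-3)**2 + (2/3)*(-3)))*180 = (22*(3 - 1/6*9 - 2))*180 = (22*(3 - 3/2 - 2))*180 = (22*(-1/2))*180 = -11*180 = -1980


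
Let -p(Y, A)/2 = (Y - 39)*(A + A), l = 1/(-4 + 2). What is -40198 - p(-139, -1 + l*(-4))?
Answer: -40910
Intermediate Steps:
l = -1/2 (l = 1/(-2) = -1/2 ≈ -0.50000)
p(Y, A) = -4*A*(-39 + Y) (p(Y, A) = -2*(Y - 39)*(A + A) = -2*(-39 + Y)*2*A = -4*A*(-39 + Y))
-40198 - p(-139, -1 + l*(-4)) = -40198 - 4*(-1 - 1/2*(-4))*(39 - 1*(-139)) = -40198 - 4*(-1 + 2)*(39 + 139) = -40198 - 4*178 = -40198 - 1*712 = -40198 - 712 = -40910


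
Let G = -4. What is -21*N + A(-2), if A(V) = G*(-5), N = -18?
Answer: 398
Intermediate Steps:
A(V) = 20 (A(V) = -4*(-5) = 20)
-21*N + A(-2) = -21*(-18) + 20 = 378 + 20 = 398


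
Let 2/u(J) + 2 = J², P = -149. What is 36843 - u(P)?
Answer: 817877755/22199 ≈ 36843.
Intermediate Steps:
u(J) = 2/(-2 + J²)
36843 - u(P) = 36843 - 2/(-2 + (-149)²) = 36843 - 2/(-2 + 22201) = 36843 - 2/22199 = 817877755/22199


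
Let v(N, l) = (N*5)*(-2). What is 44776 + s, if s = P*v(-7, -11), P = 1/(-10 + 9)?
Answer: 44706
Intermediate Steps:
v(N, l) = -10*N (v(N, l) = (5*N)*(-2) = -10*N)
P = -1 (P = 1/(-1) = -1)
s = -70 (s = -(-10)*(-7) = -1*70 = -70)
44776 + s = 44776 - 70 = 44706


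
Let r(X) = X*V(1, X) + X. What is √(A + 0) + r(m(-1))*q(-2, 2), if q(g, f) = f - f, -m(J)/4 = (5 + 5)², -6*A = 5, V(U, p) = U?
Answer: I*√30/6 ≈ 0.91287*I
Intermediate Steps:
A = -⅚ (A = -⅙*5 = -⅚ ≈ -0.83333)
m(J) = -400 (m(J) = -4*(5 + 5)² = -4*10² = -4*100 = -400)
q(g, f) = 0
r(X) = 2*X (r(X) = X*1 + X = X + X = 2*X)
√(A + 0) + r(m(-1))*q(-2, 2) = √(-⅚ + 0) + (2*(-400))*0 = √(-⅚) - 800*0 = I*√30/6 + 0 = I*√30/6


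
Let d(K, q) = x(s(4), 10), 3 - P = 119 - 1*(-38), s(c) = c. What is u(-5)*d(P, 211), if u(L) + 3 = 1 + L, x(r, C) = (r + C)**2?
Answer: -1372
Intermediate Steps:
P = -154 (P = 3 - (119 - 1*(-38)) = 3 - (119 + 38) = 3 - 1*157 = 3 - 157 = -154)
x(r, C) = (C + r)**2
d(K, q) = 196 (d(K, q) = (10 + 4)**2 = 14**2 = 196)
u(L) = -2 + L (u(L) = -3 + (1 + L) = -2 + L)
u(-5)*d(P, 211) = (-2 - 5)*196 = -7*196 = -1372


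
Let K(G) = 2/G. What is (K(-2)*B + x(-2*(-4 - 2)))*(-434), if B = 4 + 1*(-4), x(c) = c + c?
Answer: -10416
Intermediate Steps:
x(c) = 2*c
B = 0 (B = 4 - 4 = 0)
(K(-2)*B + x(-2*(-4 - 2)))*(-434) = ((2/(-2))*0 + 2*(-2*(-4 - 2)))*(-434) = ((2*(-½))*0 + 2*(-2*(-6)))*(-434) = (-1*0 + 2*12)*(-434) = (0 + 24)*(-434) = 24*(-434) = -10416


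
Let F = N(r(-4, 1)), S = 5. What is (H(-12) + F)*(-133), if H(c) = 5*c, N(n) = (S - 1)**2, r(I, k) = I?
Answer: 5852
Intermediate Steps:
N(n) = 16 (N(n) = (5 - 1)**2 = 4**2 = 16)
F = 16
(H(-12) + F)*(-133) = (5*(-12) + 16)*(-133) = (-60 + 16)*(-133) = -44*(-133) = 5852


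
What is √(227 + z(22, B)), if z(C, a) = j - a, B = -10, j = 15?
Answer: 6*√7 ≈ 15.875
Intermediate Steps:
z(C, a) = 15 - a
√(227 + z(22, B)) = √(227 + (15 - 1*(-10))) = √(227 + (15 + 10)) = √(227 + 25) = √252 = 6*√7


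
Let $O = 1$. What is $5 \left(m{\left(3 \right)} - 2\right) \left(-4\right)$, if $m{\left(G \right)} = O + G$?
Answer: $-40$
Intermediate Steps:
$m{\left(G \right)} = 1 + G$
$5 \left(m{\left(3 \right)} - 2\right) \left(-4\right) = 5 \left(\left(1 + 3\right) - 2\right) \left(-4\right) = 5 \left(4 - 2\right) \left(-4\right) = 5 \cdot 2 \left(-4\right) = 10 \left(-4\right) = -40$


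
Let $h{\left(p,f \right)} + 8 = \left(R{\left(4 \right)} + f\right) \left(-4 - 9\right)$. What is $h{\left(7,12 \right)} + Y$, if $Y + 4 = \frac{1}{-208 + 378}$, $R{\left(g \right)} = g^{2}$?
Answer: $- \frac{63919}{170} \approx -375.99$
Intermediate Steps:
$Y = - \frac{679}{170}$ ($Y = -4 + \frac{1}{-208 + 378} = -4 + \frac{1}{170} = - \frac{679}{170} \approx -3.9941$)
$h{\left(p,f \right)} = -216 - 13 f$ ($h{\left(p,f \right)} = -8 + \left(4^{2} + f\right) \left(-4 - 9\right) = -8 + \left(16 + f\right) \left(-13\right) = -8 - \left(208 + 13 f\right) = -216 - 13 f$)
$h{\left(7,12 \right)} + Y = \left(-216 - 156\right) - \frac{679}{170} = -372 - \frac{679}{170} = - \frac{63919}{170}$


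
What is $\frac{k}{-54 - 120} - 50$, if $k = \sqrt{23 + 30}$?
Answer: $-50 - \frac{\sqrt{53}}{174} \approx -50.042$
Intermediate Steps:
$k = \sqrt{53} \approx 7.2801$
$\frac{k}{-54 - 120} - 50 = \frac{\sqrt{53}}{-54 - 120} - 50 = \frac{\sqrt{53}}{-174} - 50 = - \frac{\sqrt{53}}{174} - 50 = -50 - \frac{\sqrt{53}}{174}$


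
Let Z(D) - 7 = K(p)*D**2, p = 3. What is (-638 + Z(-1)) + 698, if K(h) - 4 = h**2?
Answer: 80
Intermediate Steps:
K(h) = 4 + h**2
Z(D) = 7 + 13*D**2 (Z(D) = 7 + (4 + 3**2)*D**2 = 7 + (4 + 9)*D**2 = 7 + 13*D**2)
(-638 + Z(-1)) + 698 = (-638 + (7 + 13*(-1)**2)) + 698 = (-638 + (7 + 13*1)) + 698 = (-638 + (7 + 13)) + 698 = (-638 + 20) + 698 = -618 + 698 = 80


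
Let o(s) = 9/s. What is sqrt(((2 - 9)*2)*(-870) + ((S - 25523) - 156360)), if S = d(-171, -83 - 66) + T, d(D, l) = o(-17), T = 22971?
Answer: I*sqrt(42405701)/17 ≈ 383.06*I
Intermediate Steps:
d(D, l) = -9/17 (d(D, l) = 9/(-17) = 9*(-1/17) = -9/17)
S = 390498/17 (S = -9/17 + 22971 = 390498/17 ≈ 22970.)
sqrt(((2 - 9)*2)*(-870) + ((S - 25523) - 156360)) = sqrt(((2 - 9)*2)*(-870) + ((390498/17 - 25523) - 156360)) = sqrt(-7*2*(-870) + (-43393/17 - 156360)) = sqrt(-14*(-870) - 2701513/17) = sqrt(12180 - 2701513/17) = sqrt(-2494453/17) = I*sqrt(42405701)/17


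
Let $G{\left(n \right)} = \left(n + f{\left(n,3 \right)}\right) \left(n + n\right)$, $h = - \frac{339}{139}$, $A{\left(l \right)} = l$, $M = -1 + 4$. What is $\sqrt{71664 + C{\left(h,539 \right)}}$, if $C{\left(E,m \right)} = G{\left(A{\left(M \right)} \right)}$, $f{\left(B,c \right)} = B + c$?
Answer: $\sqrt{71718} \approx 267.8$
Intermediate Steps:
$M = 3$
$h = - \frac{339}{139}$ ($h = \left(-339\right) \frac{1}{139} = - \frac{339}{139} \approx -2.4389$)
$G{\left(n \right)} = 2 n \left(3 + 2 n\right)$ ($G{\left(n \right)} = \left(n + \left(n + 3\right)\right) \left(n + n\right) = \left(n + \left(3 + n\right)\right) 2 n = \left(3 + 2 n\right) 2 n = 2 n \left(3 + 2 n\right)$)
$C{\left(E,m \right)} = 54$ ($C{\left(E,m \right)} = 2 \cdot 3 \left(3 + 2 \cdot 3\right) = 2 \cdot 3 \left(3 + 6\right) = 2 \cdot 3 \cdot 9 = 54$)
$\sqrt{71664 + C{\left(h,539 \right)}} = \sqrt{71664 + 54} = \sqrt{71718}$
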